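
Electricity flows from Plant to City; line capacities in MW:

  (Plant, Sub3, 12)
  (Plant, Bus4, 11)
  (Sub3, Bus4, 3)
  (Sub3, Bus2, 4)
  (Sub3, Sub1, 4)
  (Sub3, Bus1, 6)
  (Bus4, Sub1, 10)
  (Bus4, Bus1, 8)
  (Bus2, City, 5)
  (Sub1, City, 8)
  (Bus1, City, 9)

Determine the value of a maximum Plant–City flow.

21

Augment Plant→Sub3→Bus2→City: bottleneck 4, flow now 4.
Augment Plant→Sub3→Sub1→City: bottleneck 4, flow now 8.
Augment Plant→Sub3→Bus1→City: bottleneck 4, flow now 12.
Augment Plant→Bus4→Sub1→City: bottleneck 4, flow now 16.
Augment Plant→Bus4→Bus1→City: bottleneck 5, flow now 21.
No augmenting path remains; maximum flow = 21.
In the residual graph, reachable from Plant: {Plant, Sub3, Bus4, Sub1, Bus1}.
Min-cut edges: Sub3→Bus2 (4), Sub1→City (8), Bus1→City (9); capacity 4 + 8 + 9 = 21.
This cut is saturated, so no flow can exceed 21.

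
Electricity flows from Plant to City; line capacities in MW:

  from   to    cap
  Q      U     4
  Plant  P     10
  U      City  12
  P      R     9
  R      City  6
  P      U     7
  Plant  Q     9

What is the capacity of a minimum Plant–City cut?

Augment Plant→P→R→City: bottleneck 6, flow now 6.
Augment Plant→P→U→City: bottleneck 4, flow now 10.
Augment Plant→Q→U→City: bottleneck 4, flow now 14.
No augmenting path remains; maximum flow = 14.
By max-flow min-cut, the minimum cut capacity equals the max flow.
In the residual graph, reachable from Plant: {Plant, Q}.
Min-cut edges: Plant→P (10), Q→U (4); capacity 10 + 4 = 14.

14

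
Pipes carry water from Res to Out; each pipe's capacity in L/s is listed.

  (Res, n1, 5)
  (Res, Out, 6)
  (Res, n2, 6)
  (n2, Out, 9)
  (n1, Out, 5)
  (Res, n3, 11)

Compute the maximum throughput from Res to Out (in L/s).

17

Augment Res→Out: bottleneck 6, flow now 6.
Augment Res→n1→Out: bottleneck 5, flow now 11.
Augment Res→n2→Out: bottleneck 6, flow now 17.
No augmenting path remains; maximum flow = 17.
In the residual graph, reachable from Res: {Res, n3}.
Min-cut edges: Res→n1 (5), Res→n2 (6), Res→Out (6); capacity 5 + 6 + 6 = 17.
This cut is saturated, so no flow can exceed 17.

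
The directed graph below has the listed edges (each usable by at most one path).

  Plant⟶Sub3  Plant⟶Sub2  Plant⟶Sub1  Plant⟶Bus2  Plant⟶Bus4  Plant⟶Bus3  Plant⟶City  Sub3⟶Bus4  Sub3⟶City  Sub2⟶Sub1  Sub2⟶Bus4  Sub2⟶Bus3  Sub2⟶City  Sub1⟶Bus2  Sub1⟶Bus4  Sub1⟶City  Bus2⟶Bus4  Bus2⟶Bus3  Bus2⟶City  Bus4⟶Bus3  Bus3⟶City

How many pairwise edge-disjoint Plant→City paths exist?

6

Assign every edge capacity 1; by Menger, the answer equals the max flow.
Path Plant→City (+1); total 1.
Path Plant→Sub3→City (+1); total 2.
Path Plant→Sub2→City (+1); total 3.
Path Plant→Sub1→City (+1); total 4.
Path Plant→Bus2→City (+1); total 5.
Path Plant→Bus3→City (+1); total 6.
No residual Plant→City path; max flow = 6.
Certifying cut of size 6: {Bus3→City, Plant→Bus2, Plant→City, Plant→Sub1, Plant→Sub2, Plant→Sub3}.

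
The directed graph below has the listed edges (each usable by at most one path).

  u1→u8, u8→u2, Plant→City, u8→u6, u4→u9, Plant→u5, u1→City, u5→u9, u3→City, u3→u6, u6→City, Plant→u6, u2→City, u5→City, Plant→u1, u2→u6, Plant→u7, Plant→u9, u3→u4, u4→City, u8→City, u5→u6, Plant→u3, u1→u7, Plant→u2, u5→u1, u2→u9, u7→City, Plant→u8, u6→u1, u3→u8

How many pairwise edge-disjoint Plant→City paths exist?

8

Assign every edge capacity 1; by Menger, the answer equals the max flow.
Path Plant→City (+1); total 1.
Path Plant→u1→City (+1); total 2.
Path Plant→u2→City (+1); total 3.
Path Plant→u3→City (+1); total 4.
Path Plant→u5→City (+1); total 5.
Path Plant→u6→City (+1); total 6.
Path Plant→u7→City (+1); total 7.
Path Plant→u8→City (+1); total 8.
No residual Plant→City path; max flow = 8.
Certifying cut of size 8: {Plant→City, Plant→u1, Plant→u2, Plant→u3, Plant→u5, Plant→u6, Plant→u7, Plant→u8}.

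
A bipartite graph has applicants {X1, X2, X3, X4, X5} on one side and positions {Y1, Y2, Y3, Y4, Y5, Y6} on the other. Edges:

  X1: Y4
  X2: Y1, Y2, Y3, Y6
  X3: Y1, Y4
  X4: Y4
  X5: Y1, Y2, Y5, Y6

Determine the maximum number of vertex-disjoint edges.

Unit-capacity flow: source→left, listed edges, right→sink; max matching = max flow.
Augmenting path X1→Y4 (+1); matched 1.
Augmenting path X2→Y1 (+1); matched 2.
Augmenting path X5→Y2 (+1); matched 3.
Augmenting path X3→Y1→X2→Y3 (+1); matched 4.
No augmenting path remains; maximum matching = 4.
König certificate: {X2, X3, X5, Y4} is a vertex cover of size 4 (every listed pair touches it), so no matching can be larger.

4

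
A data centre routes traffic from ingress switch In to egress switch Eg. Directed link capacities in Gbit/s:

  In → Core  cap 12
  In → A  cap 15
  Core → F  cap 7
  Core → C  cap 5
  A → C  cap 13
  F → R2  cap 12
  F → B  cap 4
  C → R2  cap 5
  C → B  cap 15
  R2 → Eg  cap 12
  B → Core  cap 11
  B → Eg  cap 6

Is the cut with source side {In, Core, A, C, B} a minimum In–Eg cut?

Yes — it is a minimum cut (capacity 18).

Given cut capacity: 7 + 5 + 6 = 18.
Augment In→Core→F→R2→Eg: bottleneck 7, flow now 7.
Augment In→Core→C→R2→Eg: bottleneck 5, flow now 12.
Augment In→A→C→B→Eg: bottleneck 6, flow now 18.
No augmenting path remains; maximum flow = 18.
Cut capacity 18 equals the max flow, so it is a minimum cut.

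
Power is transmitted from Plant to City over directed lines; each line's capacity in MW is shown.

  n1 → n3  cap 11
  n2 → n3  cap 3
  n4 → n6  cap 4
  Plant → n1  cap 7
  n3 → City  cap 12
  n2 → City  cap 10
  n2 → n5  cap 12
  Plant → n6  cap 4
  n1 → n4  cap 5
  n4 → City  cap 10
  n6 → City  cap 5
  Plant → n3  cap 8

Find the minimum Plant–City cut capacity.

Augment Plant→n3→City: bottleneck 8, flow now 8.
Augment Plant→n6→City: bottleneck 4, flow now 12.
Augment Plant→n1→n3→City: bottleneck 4, flow now 16.
Augment Plant→n1→n4→City: bottleneck 3, flow now 19.
No augmenting path remains; maximum flow = 19.
By max-flow min-cut, the minimum cut capacity equals the max flow.
In the residual graph, reachable from Plant: {Plant}.
Min-cut edges: Plant→n1 (7), Plant→n3 (8), Plant→n6 (4); capacity 7 + 8 + 4 = 19.

19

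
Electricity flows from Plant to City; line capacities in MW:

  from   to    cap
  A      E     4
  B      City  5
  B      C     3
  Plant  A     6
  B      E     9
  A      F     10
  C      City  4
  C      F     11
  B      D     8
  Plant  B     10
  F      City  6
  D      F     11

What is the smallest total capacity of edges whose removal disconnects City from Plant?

14

Augment Plant→B→City: bottleneck 5, flow now 5.
Augment Plant→A→F→City: bottleneck 6, flow now 11.
Augment Plant→B→C→City: bottleneck 3, flow now 14.
No augmenting path remains; maximum flow = 14.
By max-flow min-cut, the minimum cut capacity equals the max flow.
In the residual graph, reachable from Plant: {Plant, A, B, D, E, F}.
Min-cut edges: B→C (3), B→City (5), F→City (6); capacity 3 + 5 + 6 = 14.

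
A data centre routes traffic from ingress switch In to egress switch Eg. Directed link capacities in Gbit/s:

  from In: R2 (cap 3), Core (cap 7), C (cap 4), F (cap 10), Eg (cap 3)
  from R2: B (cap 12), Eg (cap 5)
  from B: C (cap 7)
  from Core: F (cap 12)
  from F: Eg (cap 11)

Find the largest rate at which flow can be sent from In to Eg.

Augment In→Eg: bottleneck 3, flow now 3.
Augment In→R2→Eg: bottleneck 3, flow now 6.
Augment In→F→Eg: bottleneck 10, flow now 16.
Augment In→Core→F→Eg: bottleneck 1, flow now 17.
No augmenting path remains; maximum flow = 17.
In the residual graph, reachable from In: {In, Core, C, F}.
Min-cut edges: In→R2 (3), In→Eg (3), F→Eg (11); capacity 3 + 3 + 11 = 17.
This cut is saturated, so no flow can exceed 17.

17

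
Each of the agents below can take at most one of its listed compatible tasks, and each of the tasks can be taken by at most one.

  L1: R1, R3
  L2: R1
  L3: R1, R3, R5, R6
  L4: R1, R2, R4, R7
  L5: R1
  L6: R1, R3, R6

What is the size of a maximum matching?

5

Unit-capacity flow: source→left, listed edges, right→sink; max matching = max flow.
Augmenting path L1→R1 (+1); matched 1.
Augmenting path L3→R3 (+1); matched 2.
Augmenting path L4→R2 (+1); matched 3.
Augmenting path L6→R6 (+1); matched 4.
Augmenting path L2→R1→L1→R3→L3→R5 (+1); matched 5.
No augmenting path remains; maximum matching = 5.
König certificate: {L1, L3, L4, L6, R1} is a vertex cover of size 5 (every listed pair touches it), so no matching can be larger.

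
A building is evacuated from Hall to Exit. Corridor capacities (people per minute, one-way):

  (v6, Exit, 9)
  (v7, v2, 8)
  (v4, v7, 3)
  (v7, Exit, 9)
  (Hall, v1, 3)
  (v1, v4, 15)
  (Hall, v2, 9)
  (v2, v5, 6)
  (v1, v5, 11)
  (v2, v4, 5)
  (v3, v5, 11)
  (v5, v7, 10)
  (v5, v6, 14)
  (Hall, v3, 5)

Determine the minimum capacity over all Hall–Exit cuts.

17

Augment Hall→v1→v4→v7→Exit: bottleneck 3, flow now 3.
Augment Hall→v2→v5→v6→Exit: bottleneck 6, flow now 9.
Augment Hall→v3→v5→v6→Exit: bottleneck 3, flow now 12.
Augment Hall→v3→v5→v7→Exit: bottleneck 2, flow now 14.
Augment Hall→v2→v4→v1→v5→v7→Exit: bottleneck 3, flow now 17. (uses reverse residual edge)
No augmenting path remains; maximum flow = 17.
By max-flow min-cut, the minimum cut capacity equals the max flow.
In the residual graph, reachable from Hall: {Hall}.
Min-cut edges: Hall→v1 (3), Hall→v2 (9), Hall→v3 (5); capacity 3 + 9 + 5 = 17.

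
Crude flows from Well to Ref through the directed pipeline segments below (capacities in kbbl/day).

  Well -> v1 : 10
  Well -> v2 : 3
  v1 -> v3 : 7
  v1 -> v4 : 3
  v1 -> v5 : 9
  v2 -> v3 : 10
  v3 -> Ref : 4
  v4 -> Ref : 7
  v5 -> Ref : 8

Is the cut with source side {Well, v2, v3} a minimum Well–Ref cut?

No — its capacity is 14, but the minimum cut has capacity 13.

Given cut capacity: 10 + 4 = 14.
Augment Well→v1→v3→Ref: bottleneck 4, flow now 4.
Augment Well→v1→v4→Ref: bottleneck 3, flow now 7.
Augment Well→v1→v5→Ref: bottleneck 3, flow now 10.
Augment Well→v2→v3→v1→v5→Ref: bottleneck 3, flow now 13. (uses reverse residual edge)
No augmenting path remains; maximum flow = 13.
In the residual graph, reachable from Well: {Well}.
Min-cut edges: Well→v1 (10), Well→v2 (3); capacity 10 + 3 = 13.
Cut capacity 14 exceeds the max flow 13, so it is not minimum.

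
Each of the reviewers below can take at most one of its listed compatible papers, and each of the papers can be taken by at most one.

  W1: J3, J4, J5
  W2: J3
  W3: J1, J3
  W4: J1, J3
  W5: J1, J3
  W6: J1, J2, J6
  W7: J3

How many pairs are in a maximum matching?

4

Unit-capacity flow: source→left, listed edges, right→sink; max matching = max flow.
Augmenting path W1→J3 (+1); matched 1.
Augmenting path W3→J1 (+1); matched 2.
Augmenting path W6→J2 (+1); matched 3.
Augmenting path W2→J3→W1→J4 (+1); matched 4.
No augmenting path remains; maximum matching = 4.
König certificate: {W1, W6, J1, J3} is a vertex cover of size 4 (every listed pair touches it), so no matching can be larger.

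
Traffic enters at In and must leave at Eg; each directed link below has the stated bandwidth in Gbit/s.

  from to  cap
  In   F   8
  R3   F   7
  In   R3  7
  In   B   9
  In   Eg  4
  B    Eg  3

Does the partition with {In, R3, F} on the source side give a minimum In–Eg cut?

Given cut capacity: 9 + 4 = 13.
Augment In→Eg: bottleneck 4, flow now 4.
Augment In→B→Eg: bottleneck 3, flow now 7.
No augmenting path remains; maximum flow = 7.
In the residual graph, reachable from In: {In, R3, F, B}.
Min-cut edges: In→Eg (4), B→Eg (3); capacity 4 + 3 = 7.
Cut capacity 13 exceeds the max flow 7, so it is not minimum.

No — its capacity is 13, but the minimum cut has capacity 7.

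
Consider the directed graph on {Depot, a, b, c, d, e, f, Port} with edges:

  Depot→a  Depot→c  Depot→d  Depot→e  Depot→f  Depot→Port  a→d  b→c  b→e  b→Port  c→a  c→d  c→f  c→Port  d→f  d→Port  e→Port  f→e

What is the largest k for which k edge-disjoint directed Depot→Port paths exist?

Assign every edge capacity 1; by Menger, the answer equals the max flow.
Path Depot→Port (+1); total 1.
Path Depot→c→Port (+1); total 2.
Path Depot→d→Port (+1); total 3.
Path Depot→e→Port (+1); total 4.
No residual Depot→Port path; max flow = 4.
Certifying cut of size 4: {Depot→Port, Depot→c, d→Port, e→Port}.

4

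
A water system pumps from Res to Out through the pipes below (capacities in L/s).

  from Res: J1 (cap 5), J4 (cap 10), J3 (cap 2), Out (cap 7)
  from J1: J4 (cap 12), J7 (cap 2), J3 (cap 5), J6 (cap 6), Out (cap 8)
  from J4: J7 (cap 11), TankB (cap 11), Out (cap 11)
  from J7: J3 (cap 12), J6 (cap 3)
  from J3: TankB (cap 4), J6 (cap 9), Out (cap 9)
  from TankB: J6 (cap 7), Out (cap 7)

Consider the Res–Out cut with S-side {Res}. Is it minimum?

Given cut capacity: 5 + 10 + 2 + 7 = 24.
Augment Res→Out: bottleneck 7, flow now 7.
Augment Res→J1→Out: bottleneck 5, flow now 12.
Augment Res→J4→Out: bottleneck 10, flow now 22.
Augment Res→J3→Out: bottleneck 2, flow now 24.
No augmenting path remains; maximum flow = 24.
Cut capacity 24 equals the max flow, so it is a minimum cut.

Yes — it is a minimum cut (capacity 24).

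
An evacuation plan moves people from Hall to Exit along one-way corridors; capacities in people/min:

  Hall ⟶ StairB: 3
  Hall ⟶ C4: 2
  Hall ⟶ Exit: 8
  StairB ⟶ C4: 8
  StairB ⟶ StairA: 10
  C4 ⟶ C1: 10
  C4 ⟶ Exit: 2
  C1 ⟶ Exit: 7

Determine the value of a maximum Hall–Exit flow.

Augment Hall→Exit: bottleneck 8, flow now 8.
Augment Hall→C4→Exit: bottleneck 2, flow now 10.
Augment Hall→StairB→C4→C1→Exit: bottleneck 3, flow now 13.
No augmenting path remains; maximum flow = 13.
In the residual graph, reachable from Hall: {Hall}.
Min-cut edges: Hall→StairB (3), Hall→C4 (2), Hall→Exit (8); capacity 3 + 2 + 8 = 13.
This cut is saturated, so no flow can exceed 13.

13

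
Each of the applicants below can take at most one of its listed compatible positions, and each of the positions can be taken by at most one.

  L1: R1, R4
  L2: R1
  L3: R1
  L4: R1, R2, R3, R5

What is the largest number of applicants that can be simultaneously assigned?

3

Unit-capacity flow: source→left, listed edges, right→sink; max matching = max flow.
Augmenting path L1→R1 (+1); matched 1.
Augmenting path L4→R2 (+1); matched 2.
Augmenting path L2→R1→L1→R4 (+1); matched 3.
No augmenting path remains; maximum matching = 3.
König certificate: {L1, L4, R1} is a vertex cover of size 3 (every listed pair touches it), so no matching can be larger.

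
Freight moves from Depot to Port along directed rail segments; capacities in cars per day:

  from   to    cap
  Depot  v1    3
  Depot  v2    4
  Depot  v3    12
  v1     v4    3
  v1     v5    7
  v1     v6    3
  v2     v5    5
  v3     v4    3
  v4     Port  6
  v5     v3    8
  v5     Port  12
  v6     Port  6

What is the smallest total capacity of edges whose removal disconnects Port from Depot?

Augment Depot→v1→v4→Port: bottleneck 3, flow now 3.
Augment Depot→v2→v5→Port: bottleneck 4, flow now 7.
Augment Depot→v3→v4→Port: bottleneck 3, flow now 10.
No augmenting path remains; maximum flow = 10.
By max-flow min-cut, the minimum cut capacity equals the max flow.
In the residual graph, reachable from Depot: {Depot, v3}.
Min-cut edges: Depot→v1 (3), Depot→v2 (4), v3→v4 (3); capacity 3 + 4 + 3 = 10.

10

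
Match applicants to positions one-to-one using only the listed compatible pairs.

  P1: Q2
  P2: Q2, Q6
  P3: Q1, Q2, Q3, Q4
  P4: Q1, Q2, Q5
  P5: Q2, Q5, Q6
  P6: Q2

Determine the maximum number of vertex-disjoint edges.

5

Unit-capacity flow: source→left, listed edges, right→sink; max matching = max flow.
Augmenting path P1→Q2 (+1); matched 1.
Augmenting path P2→Q6 (+1); matched 2.
Augmenting path P3→Q1 (+1); matched 3.
Augmenting path P4→Q5 (+1); matched 4.
Augmenting path P5→Q5→P4→Q1→P3→Q3 (+1); matched 5.
No augmenting path remains; maximum matching = 5.
König certificate: {P2, P3, P4, P5, Q2} is a vertex cover of size 5 (every listed pair touches it), so no matching can be larger.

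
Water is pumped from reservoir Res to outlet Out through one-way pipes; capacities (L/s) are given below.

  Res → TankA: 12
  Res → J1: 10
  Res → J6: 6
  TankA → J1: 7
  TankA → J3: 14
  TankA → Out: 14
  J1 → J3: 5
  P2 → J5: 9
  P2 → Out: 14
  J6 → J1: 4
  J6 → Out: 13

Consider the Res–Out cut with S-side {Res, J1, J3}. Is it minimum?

Given cut capacity: 12 + 6 = 18.
Augment Res→TankA→Out: bottleneck 12, flow now 12.
Augment Res→J6→Out: bottleneck 6, flow now 18.
No augmenting path remains; maximum flow = 18.
Cut capacity 18 equals the max flow, so it is a minimum cut.

Yes — it is a minimum cut (capacity 18).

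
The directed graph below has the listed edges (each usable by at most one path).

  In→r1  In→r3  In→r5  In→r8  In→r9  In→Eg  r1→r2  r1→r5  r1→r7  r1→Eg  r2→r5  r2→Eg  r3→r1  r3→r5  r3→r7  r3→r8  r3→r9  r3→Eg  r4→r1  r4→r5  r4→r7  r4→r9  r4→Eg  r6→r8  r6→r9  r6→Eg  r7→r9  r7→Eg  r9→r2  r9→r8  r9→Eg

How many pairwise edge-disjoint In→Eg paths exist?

4

Assign every edge capacity 1; by Menger, the answer equals the max flow.
Path In→Eg (+1); total 1.
Path In→r1→Eg (+1); total 2.
Path In→r3→Eg (+1); total 3.
Path In→r9→Eg (+1); total 4.
No residual In→Eg path; max flow = 4.
Certifying cut of size 4: {In→Eg, In→r1, In→r3, In→r9}.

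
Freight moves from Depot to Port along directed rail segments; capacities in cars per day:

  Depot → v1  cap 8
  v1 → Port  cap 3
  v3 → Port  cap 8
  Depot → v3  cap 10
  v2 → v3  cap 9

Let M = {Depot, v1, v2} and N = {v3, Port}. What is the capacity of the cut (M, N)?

22

Edges leaving {Depot, v1, v2}: Depot→v3 (10), v1→Port (3), v2→v3 (9).
Cut capacity = 10 + 3 + 9 = 22.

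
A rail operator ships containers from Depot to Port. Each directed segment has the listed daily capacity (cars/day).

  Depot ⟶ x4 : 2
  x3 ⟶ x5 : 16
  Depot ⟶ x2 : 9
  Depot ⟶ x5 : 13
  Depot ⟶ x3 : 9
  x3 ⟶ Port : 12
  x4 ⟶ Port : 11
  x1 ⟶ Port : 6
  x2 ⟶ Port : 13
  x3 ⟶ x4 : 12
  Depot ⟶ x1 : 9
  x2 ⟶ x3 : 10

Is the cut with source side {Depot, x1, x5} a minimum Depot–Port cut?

Given cut capacity: 9 + 9 + 2 + 6 = 26.
Augment Depot→x1→Port: bottleneck 6, flow now 6.
Augment Depot→x2→Port: bottleneck 9, flow now 15.
Augment Depot→x3→Port: bottleneck 9, flow now 24.
Augment Depot→x4→Port: bottleneck 2, flow now 26.
No augmenting path remains; maximum flow = 26.
Cut capacity 26 equals the max flow, so it is a minimum cut.

Yes — it is a minimum cut (capacity 26).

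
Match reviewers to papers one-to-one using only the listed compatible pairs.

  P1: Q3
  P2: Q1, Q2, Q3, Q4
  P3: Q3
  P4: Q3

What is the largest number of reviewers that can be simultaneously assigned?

2

Unit-capacity flow: source→left, listed edges, right→sink; max matching = max flow.
Augmenting path P1→Q3 (+1); matched 1.
Augmenting path P2→Q1 (+1); matched 2.
No augmenting path remains; maximum matching = 2.
König certificate: {P2, Q3} is a vertex cover of size 2 (every listed pair touches it), so no matching can be larger.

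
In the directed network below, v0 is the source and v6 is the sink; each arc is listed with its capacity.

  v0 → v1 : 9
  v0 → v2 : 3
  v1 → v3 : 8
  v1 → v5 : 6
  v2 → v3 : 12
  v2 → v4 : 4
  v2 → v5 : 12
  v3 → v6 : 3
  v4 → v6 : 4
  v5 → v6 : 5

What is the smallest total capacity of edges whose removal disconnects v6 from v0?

11

Augment v0→v1→v3→v6: bottleneck 3, flow now 3.
Augment v0→v1→v5→v6: bottleneck 5, flow now 8.
Augment v0→v2→v4→v6: bottleneck 3, flow now 11.
No augmenting path remains; maximum flow = 11.
By max-flow min-cut, the minimum cut capacity equals the max flow.
In the residual graph, reachable from v0: {v0, v1, v3, v5}.
Min-cut edges: v0→v2 (3), v3→v6 (3), v5→v6 (5); capacity 3 + 3 + 5 = 11.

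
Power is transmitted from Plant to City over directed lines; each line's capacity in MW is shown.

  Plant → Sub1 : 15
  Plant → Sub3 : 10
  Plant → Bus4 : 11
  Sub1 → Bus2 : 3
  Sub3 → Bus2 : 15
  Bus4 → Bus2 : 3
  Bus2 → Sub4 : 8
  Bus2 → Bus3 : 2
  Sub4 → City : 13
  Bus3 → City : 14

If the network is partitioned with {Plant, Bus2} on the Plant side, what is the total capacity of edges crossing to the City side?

46

Edges leaving {Plant, Bus2}: Plant→Sub1 (15), Plant→Sub3 (10), Plant→Bus4 (11), Bus2→Sub4 (8), Bus2→Bus3 (2).
Cut capacity = 15 + 10 + 11 + 8 + 2 = 46.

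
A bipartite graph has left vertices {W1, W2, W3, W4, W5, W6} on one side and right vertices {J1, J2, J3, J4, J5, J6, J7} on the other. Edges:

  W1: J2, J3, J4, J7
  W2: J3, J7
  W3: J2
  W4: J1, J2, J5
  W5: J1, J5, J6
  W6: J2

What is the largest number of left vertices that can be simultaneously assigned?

5

Unit-capacity flow: source→left, listed edges, right→sink; max matching = max flow.
Augmenting path W1→J2 (+1); matched 1.
Augmenting path W2→J3 (+1); matched 2.
Augmenting path W4→J1 (+1); matched 3.
Augmenting path W5→J5 (+1); matched 4.
Augmenting path W3→J2→W1→J4 (+1); matched 5.
No augmenting path remains; maximum matching = 5.
König certificate: {W1, W2, W4, W5, J2} is a vertex cover of size 5 (every listed pair touches it), so no matching can be larger.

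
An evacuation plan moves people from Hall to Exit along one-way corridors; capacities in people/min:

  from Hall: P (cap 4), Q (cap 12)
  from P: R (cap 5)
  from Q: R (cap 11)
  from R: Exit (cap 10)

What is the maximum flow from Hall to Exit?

10

Augment Hall→P→R→Exit: bottleneck 4, flow now 4.
Augment Hall→Q→R→Exit: bottleneck 6, flow now 10.
No augmenting path remains; maximum flow = 10.
In the residual graph, reachable from Hall: {Hall, P, Q, R}.
Min-cut edges: R→Exit (10); capacity 10 = 10.
This cut is saturated, so no flow can exceed 10.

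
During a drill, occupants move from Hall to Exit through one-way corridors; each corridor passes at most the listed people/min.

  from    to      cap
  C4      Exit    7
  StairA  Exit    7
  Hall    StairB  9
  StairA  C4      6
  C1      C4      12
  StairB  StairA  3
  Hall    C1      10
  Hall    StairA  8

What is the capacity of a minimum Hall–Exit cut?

Augment Hall→StairA→Exit: bottleneck 7, flow now 7.
Augment Hall→StairA→C4→Exit: bottleneck 1, flow now 8.
Augment Hall→C1→C4→Exit: bottleneck 6, flow now 14.
No augmenting path remains; maximum flow = 14.
By max-flow min-cut, the minimum cut capacity equals the max flow.
In the residual graph, reachable from Hall: {Hall, StairB, StairA, C1, C4}.
Min-cut edges: StairA→Exit (7), C4→Exit (7); capacity 7 + 7 = 14.

14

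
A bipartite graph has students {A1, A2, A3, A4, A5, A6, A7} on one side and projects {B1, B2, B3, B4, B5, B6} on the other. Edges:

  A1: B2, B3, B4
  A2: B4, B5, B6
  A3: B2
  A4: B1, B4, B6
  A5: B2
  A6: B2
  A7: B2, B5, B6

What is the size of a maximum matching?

5

Unit-capacity flow: source→left, listed edges, right→sink; max matching = max flow.
Augmenting path A1→B2 (+1); matched 1.
Augmenting path A2→B4 (+1); matched 2.
Augmenting path A4→B1 (+1); matched 3.
Augmenting path A7→B5 (+1); matched 4.
Augmenting path A3→B2→A1→B3 (+1); matched 5.
No augmenting path remains; maximum matching = 5.
König certificate: {A1, A2, A4, A7, B2} is a vertex cover of size 5 (every listed pair touches it), so no matching can be larger.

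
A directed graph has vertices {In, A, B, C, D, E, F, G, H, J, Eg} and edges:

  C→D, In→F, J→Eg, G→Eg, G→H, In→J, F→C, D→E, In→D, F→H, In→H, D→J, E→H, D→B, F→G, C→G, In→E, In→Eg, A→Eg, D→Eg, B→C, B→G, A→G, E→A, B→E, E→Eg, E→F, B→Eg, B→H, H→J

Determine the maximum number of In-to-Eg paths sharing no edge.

5

Assign every edge capacity 1; by Menger, the answer equals the max flow.
Path In→Eg (+1); total 1.
Path In→D→Eg (+1); total 2.
Path In→E→Eg (+1); total 3.
Path In→J→Eg (+1); total 4.
Path In→F→G→Eg (+1); total 5.
No residual In→Eg path; max flow = 5.
Certifying cut of size 5: {In→D, In→E, In→Eg, In→F, J→Eg}.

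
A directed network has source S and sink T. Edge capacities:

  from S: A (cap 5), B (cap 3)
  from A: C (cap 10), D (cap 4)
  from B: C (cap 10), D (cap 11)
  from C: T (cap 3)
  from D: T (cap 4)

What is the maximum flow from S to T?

7

Augment S→A→C→T: bottleneck 3, flow now 3.
Augment S→A→D→T: bottleneck 2, flow now 5.
Augment S→B→D→T: bottleneck 2, flow now 7.
No augmenting path remains; maximum flow = 7.
In the residual graph, reachable from S: {S, A, B, C, D}.
Min-cut edges: C→T (3), D→T (4); capacity 3 + 4 = 7.
This cut is saturated, so no flow can exceed 7.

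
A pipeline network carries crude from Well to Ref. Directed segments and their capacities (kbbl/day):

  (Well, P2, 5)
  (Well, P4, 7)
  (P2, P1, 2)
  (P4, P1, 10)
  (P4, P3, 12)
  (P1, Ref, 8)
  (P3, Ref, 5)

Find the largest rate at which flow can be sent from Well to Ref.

Augment Well→P2→P1→Ref: bottleneck 2, flow now 2.
Augment Well→P4→P1→Ref: bottleneck 6, flow now 8.
Augment Well→P4→P3→Ref: bottleneck 1, flow now 9.
No augmenting path remains; maximum flow = 9.
In the residual graph, reachable from Well: {Well, P2}.
Min-cut edges: Well→P4 (7), P2→P1 (2); capacity 7 + 2 = 9.
This cut is saturated, so no flow can exceed 9.

9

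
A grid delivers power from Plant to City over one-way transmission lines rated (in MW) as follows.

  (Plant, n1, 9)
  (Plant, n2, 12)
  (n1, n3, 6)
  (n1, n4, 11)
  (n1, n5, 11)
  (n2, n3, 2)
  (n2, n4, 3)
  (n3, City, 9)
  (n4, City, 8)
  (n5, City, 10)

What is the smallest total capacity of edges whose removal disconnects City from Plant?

Augment Plant→n1→n3→City: bottleneck 6, flow now 6.
Augment Plant→n1→n4→City: bottleneck 3, flow now 9.
Augment Plant→n2→n3→City: bottleneck 2, flow now 11.
Augment Plant→n2→n4→City: bottleneck 3, flow now 14.
No augmenting path remains; maximum flow = 14.
By max-flow min-cut, the minimum cut capacity equals the max flow.
In the residual graph, reachable from Plant: {Plant, n2}.
Min-cut edges: Plant→n1 (9), n2→n3 (2), n2→n4 (3); capacity 9 + 2 + 3 = 14.

14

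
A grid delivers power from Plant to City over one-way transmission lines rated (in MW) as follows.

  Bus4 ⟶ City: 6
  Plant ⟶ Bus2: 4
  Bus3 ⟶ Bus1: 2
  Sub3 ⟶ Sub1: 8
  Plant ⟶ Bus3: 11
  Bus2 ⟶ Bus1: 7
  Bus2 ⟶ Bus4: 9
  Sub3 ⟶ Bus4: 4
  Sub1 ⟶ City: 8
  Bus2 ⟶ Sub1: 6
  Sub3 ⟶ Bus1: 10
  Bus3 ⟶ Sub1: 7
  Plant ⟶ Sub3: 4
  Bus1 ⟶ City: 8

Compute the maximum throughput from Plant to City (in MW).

Augment Plant→Sub3→Sub1→City: bottleneck 4, flow now 4.
Augment Plant→Bus2→Sub1→City: bottleneck 4, flow now 8.
Augment Plant→Bus3→Bus1→City: bottleneck 2, flow now 10.
Augment Plant→Bus3→Sub1→Sub3→Bus1→City: bottleneck 4, flow now 14. (uses reverse residual edge)
Augment Plant→Bus3→Sub1→Bus2→Bus1→City: bottleneck 2, flow now 16. (uses reverse residual edge)
Augment Plant→Bus3→Sub1→Bus2→Bus4→City: bottleneck 1, flow now 17. (uses reverse residual edge)
No augmenting path remains; maximum flow = 17.
In the residual graph, reachable from Plant: {Plant, Bus3}.
Min-cut edges: Plant→Sub3 (4), Plant→Bus2 (4), Bus3→Sub1 (7), Bus3→Bus1 (2); capacity 4 + 4 + 7 + 2 = 17.
This cut is saturated, so no flow can exceed 17.

17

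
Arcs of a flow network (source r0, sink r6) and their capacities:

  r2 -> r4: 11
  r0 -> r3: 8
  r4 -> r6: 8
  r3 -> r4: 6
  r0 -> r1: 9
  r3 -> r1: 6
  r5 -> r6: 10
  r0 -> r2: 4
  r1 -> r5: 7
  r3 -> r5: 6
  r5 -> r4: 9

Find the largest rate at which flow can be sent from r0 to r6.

18

Augment r0→r1→r5→r6: bottleneck 7, flow now 7.
Augment r0→r2→r4→r6: bottleneck 4, flow now 11.
Augment r0→r3→r4→r6: bottleneck 4, flow now 15.
Augment r0→r3→r5→r6: bottleneck 3, flow now 18.
No augmenting path remains; maximum flow = 18.
In the residual graph, reachable from r0: {r0, r1, r2, r3, r4, r5}.
Min-cut edges: r4→r6 (8), r5→r6 (10); capacity 8 + 10 = 18.
This cut is saturated, so no flow can exceed 18.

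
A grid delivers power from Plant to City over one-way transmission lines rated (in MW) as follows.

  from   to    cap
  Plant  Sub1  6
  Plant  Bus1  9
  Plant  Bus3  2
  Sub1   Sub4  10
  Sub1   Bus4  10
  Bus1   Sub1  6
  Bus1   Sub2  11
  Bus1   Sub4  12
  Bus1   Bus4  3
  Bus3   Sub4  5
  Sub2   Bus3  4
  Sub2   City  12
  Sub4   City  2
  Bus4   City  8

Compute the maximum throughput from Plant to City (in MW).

17

Augment Plant→Sub1→Sub4→City: bottleneck 2, flow now 2.
Augment Plant→Sub1→Bus4→City: bottleneck 4, flow now 6.
Augment Plant→Bus1→Sub2→City: bottleneck 9, flow now 15.
Augment Plant→Bus3→Sub4→Sub1→Bus4→City: bottleneck 2, flow now 17. (uses reverse residual edge)
No augmenting path remains; maximum flow = 17.
In the residual graph, reachable from Plant: {Plant}.
Min-cut edges: Plant→Sub1 (6), Plant→Bus1 (9), Plant→Bus3 (2); capacity 6 + 9 + 2 = 17.
This cut is saturated, so no flow can exceed 17.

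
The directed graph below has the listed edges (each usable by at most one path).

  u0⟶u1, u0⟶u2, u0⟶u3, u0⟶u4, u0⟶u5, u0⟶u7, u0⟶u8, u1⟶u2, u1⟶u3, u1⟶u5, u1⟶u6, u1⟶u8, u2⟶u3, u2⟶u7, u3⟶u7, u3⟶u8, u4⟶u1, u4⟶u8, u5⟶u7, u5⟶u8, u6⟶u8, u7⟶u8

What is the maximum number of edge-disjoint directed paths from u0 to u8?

Assign every edge capacity 1; by Menger, the answer equals the max flow.
Path u0→u8 (+1); total 1.
Path u0→u1→u8 (+1); total 2.
Path u0→u3→u8 (+1); total 3.
Path u0→u4→u8 (+1); total 4.
Path u0→u5→u8 (+1); total 5.
Path u0→u7→u8 (+1); total 6.
No residual u0→u8 path; max flow = 6.
Certifying cut of size 6: {u0→u1, u0→u4, u0→u5, u0→u8, u3→u8, u7→u8}.

6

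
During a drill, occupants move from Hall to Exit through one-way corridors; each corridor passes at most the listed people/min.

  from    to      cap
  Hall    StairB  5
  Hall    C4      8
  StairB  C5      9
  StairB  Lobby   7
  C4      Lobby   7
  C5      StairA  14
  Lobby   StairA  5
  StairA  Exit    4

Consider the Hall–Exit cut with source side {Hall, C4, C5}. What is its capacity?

26

Edges leaving {Hall, C4, C5}: Hall→StairB (5), C4→Lobby (7), C5→StairA (14).
Cut capacity = 5 + 7 + 14 = 26.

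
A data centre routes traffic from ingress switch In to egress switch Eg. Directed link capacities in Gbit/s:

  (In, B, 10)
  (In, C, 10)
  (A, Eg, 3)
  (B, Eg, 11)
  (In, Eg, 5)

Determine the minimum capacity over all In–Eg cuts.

Augment In→Eg: bottleneck 5, flow now 5.
Augment In→B→Eg: bottleneck 10, flow now 15.
No augmenting path remains; maximum flow = 15.
By max-flow min-cut, the minimum cut capacity equals the max flow.
In the residual graph, reachable from In: {In, C}.
Min-cut edges: In→B (10), In→Eg (5); capacity 10 + 5 = 15.

15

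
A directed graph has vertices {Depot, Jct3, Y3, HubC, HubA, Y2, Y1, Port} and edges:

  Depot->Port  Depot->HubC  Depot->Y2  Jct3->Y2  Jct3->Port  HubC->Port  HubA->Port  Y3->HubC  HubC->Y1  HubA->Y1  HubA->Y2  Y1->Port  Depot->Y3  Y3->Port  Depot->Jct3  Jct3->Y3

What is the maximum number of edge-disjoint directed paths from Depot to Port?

4

Assign every edge capacity 1; by Menger, the answer equals the max flow.
Path Depot→Port (+1); total 1.
Path Depot→Jct3→Port (+1); total 2.
Path Depot→Y3→Port (+1); total 3.
Path Depot→HubC→Port (+1); total 4.
No residual Depot→Port path; max flow = 4.
Certifying cut of size 4: {Depot→HubC, Depot→Jct3, Depot→Port, Depot→Y3}.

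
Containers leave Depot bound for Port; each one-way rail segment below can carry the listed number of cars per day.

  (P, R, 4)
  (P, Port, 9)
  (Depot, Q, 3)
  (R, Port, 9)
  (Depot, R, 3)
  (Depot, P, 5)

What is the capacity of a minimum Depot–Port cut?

8

Augment Depot→P→Port: bottleneck 5, flow now 5.
Augment Depot→R→Port: bottleneck 3, flow now 8.
No augmenting path remains; maximum flow = 8.
By max-flow min-cut, the minimum cut capacity equals the max flow.
In the residual graph, reachable from Depot: {Depot, Q}.
Min-cut edges: Depot→P (5), Depot→R (3); capacity 5 + 3 = 8.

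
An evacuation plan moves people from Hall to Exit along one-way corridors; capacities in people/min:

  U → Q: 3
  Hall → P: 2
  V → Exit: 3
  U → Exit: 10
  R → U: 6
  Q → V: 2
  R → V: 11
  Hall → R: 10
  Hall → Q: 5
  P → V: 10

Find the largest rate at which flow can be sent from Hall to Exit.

9

Augment Hall→P→V→Exit: bottleneck 2, flow now 2.
Augment Hall→Q→V→Exit: bottleneck 1, flow now 3.
Augment Hall→R→U→Exit: bottleneck 6, flow now 9.
No augmenting path remains; maximum flow = 9.
In the residual graph, reachable from Hall: {Hall, P, Q, R, V}.
Min-cut edges: R→U (6), V→Exit (3); capacity 6 + 3 = 9.
This cut is saturated, so no flow can exceed 9.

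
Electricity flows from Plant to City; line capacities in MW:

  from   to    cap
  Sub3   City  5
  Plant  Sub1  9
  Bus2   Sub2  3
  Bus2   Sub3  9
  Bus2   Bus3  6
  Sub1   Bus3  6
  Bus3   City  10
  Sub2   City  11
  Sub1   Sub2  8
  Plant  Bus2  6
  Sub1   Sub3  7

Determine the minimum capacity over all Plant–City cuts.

15

Augment Plant→Bus2→Sub3→City: bottleneck 5, flow now 5.
Augment Plant→Bus2→Sub2→City: bottleneck 1, flow now 6.
Augment Plant→Sub1→Sub2→City: bottleneck 8, flow now 14.
Augment Plant→Sub1→Bus3→City: bottleneck 1, flow now 15.
No augmenting path remains; maximum flow = 15.
By max-flow min-cut, the minimum cut capacity equals the max flow.
In the residual graph, reachable from Plant: {Plant}.
Min-cut edges: Plant→Bus2 (6), Plant→Sub1 (9); capacity 6 + 9 = 15.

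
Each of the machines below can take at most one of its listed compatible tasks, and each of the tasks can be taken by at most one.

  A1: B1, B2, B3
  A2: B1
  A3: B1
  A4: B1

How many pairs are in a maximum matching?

2

Unit-capacity flow: source→left, listed edges, right→sink; max matching = max flow.
Augmenting path A1→B1 (+1); matched 1.
Augmenting path A2→B1→A1→B2 (+1); matched 2.
No augmenting path remains; maximum matching = 2.
König certificate: {A1, B1} is a vertex cover of size 2 (every listed pair touches it), so no matching can be larger.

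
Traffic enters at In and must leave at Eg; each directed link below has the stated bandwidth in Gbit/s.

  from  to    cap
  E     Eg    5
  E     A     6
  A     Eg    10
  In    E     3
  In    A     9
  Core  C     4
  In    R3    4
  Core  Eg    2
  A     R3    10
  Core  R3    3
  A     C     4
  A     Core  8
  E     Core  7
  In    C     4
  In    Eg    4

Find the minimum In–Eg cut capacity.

Augment In→Eg: bottleneck 4, flow now 4.
Augment In→E→Eg: bottleneck 3, flow now 7.
Augment In→A→Eg: bottleneck 9, flow now 16.
No augmenting path remains; maximum flow = 16.
By max-flow min-cut, the minimum cut capacity equals the max flow.
In the residual graph, reachable from In: {In, C, R3}.
Min-cut edges: In→E (3), In→A (9), In→Eg (4); capacity 3 + 9 + 4 = 16.

16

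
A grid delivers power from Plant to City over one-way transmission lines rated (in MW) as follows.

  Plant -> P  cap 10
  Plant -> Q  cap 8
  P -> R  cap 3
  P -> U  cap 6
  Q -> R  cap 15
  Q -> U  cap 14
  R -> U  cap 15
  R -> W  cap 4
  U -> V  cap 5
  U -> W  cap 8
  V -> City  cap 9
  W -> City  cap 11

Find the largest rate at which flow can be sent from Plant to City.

16

Augment Plant→P→R→W→City: bottleneck 3, flow now 3.
Augment Plant→P→U→V→City: bottleneck 5, flow now 8.
Augment Plant→P→U→W→City: bottleneck 1, flow now 9.
Augment Plant→Q→R→W→City: bottleneck 1, flow now 10.
Augment Plant→Q→U→W→City: bottleneck 6, flow now 16.
No augmenting path remains; maximum flow = 16.
In the residual graph, reachable from Plant: {Plant, P, Q, R, U, W}.
Min-cut edges: U→V (5), W→City (11); capacity 5 + 11 = 16.
This cut is saturated, so no flow can exceed 16.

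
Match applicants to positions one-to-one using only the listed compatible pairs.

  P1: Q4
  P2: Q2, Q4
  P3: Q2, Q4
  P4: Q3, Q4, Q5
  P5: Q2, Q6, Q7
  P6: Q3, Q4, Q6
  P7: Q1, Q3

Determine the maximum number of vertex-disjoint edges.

Unit-capacity flow: source→left, listed edges, right→sink; max matching = max flow.
Augmenting path P1→Q4 (+1); matched 1.
Augmenting path P2→Q2 (+1); matched 2.
Augmenting path P4→Q3 (+1); matched 3.
Augmenting path P5→Q6 (+1); matched 4.
Augmenting path P7→Q1 (+1); matched 5.
Augmenting path P6→Q3→P4→Q5 (+1); matched 6.
No augmenting path remains; maximum matching = 6.
König certificate: {P4, P5, P6, P7, Q2, Q4} is a vertex cover of size 6 (every listed pair touches it), so no matching can be larger.

6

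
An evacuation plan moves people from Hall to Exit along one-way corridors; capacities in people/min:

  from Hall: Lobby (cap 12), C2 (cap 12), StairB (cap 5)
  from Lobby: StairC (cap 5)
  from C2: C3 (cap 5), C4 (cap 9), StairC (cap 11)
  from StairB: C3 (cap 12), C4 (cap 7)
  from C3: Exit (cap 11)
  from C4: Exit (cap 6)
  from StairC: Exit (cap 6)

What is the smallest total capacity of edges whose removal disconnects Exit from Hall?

22

Augment Hall→Lobby→StairC→Exit: bottleneck 5, flow now 5.
Augment Hall→C2→C3→Exit: bottleneck 5, flow now 10.
Augment Hall→C2→C4→Exit: bottleneck 6, flow now 16.
Augment Hall→C2→StairC→Exit: bottleneck 1, flow now 17.
Augment Hall→StairB→C3→Exit: bottleneck 5, flow now 22.
No augmenting path remains; maximum flow = 22.
By max-flow min-cut, the minimum cut capacity equals the max flow.
In the residual graph, reachable from Hall: {Hall, Lobby}.
Min-cut edges: Hall→C2 (12), Hall→StairB (5), Lobby→StairC (5); capacity 12 + 5 + 5 = 22.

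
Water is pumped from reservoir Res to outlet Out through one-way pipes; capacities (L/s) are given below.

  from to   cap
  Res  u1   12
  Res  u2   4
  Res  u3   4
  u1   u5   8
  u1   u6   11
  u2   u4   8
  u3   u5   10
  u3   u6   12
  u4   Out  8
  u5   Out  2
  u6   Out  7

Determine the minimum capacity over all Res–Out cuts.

13

Augment Res→u1→u5→Out: bottleneck 2, flow now 2.
Augment Res→u1→u6→Out: bottleneck 7, flow now 9.
Augment Res→u2→u4→Out: bottleneck 4, flow now 13.
No augmenting path remains; maximum flow = 13.
By max-flow min-cut, the minimum cut capacity equals the max flow.
In the residual graph, reachable from Res: {Res, u1, u3, u5, u6}.
Min-cut edges: Res→u2 (4), u5→Out (2), u6→Out (7); capacity 4 + 2 + 7 = 13.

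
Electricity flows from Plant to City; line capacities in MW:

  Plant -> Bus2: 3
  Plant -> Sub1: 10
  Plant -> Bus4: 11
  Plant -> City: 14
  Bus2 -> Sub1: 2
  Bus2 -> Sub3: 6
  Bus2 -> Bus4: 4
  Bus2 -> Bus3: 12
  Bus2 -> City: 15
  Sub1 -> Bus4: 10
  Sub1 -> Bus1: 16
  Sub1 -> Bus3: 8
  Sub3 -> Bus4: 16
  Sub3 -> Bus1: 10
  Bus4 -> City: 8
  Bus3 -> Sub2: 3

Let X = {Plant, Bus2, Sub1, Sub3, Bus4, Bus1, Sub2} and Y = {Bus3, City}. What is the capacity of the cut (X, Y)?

57

Edges leaving {Plant, Bus2, Sub1, Sub3, Bus4, Bus1, Sub2}: Plant→City (14), Bus2→Bus3 (12), Bus2→City (15), Sub1→Bus3 (8), Bus4→City (8).
Cut capacity = 14 + 12 + 15 + 8 + 8 = 57.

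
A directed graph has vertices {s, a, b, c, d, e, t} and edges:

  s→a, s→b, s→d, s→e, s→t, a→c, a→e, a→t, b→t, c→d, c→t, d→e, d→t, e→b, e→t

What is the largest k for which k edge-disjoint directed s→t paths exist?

5

Assign every edge capacity 1; by Menger, the answer equals the max flow.
Path s→t (+1); total 1.
Path s→a→t (+1); total 2.
Path s→b→t (+1); total 3.
Path s→d→t (+1); total 4.
Path s→e→t (+1); total 5.
No residual s→t path; max flow = 5.
Certifying cut of size 5: {s→a, s→b, s→d, s→e, s→t}.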